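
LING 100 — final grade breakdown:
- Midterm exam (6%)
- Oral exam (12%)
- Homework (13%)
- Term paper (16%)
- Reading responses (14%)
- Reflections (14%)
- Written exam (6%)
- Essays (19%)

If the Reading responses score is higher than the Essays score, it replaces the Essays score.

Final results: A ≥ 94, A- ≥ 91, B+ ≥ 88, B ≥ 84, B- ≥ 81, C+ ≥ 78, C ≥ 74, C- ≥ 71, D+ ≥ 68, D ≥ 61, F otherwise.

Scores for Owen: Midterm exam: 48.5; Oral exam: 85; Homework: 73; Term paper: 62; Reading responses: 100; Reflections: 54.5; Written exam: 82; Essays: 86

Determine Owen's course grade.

Reading responses (100) > Essays (86), so Essays counts as 100.
Weighted total:
  Midterm exam 48.5 × 0.06 = 2.91
  Oral exam 85 × 0.12 = 10.2
  Homework 73 × 0.13 = 9.49
  Term paper 62 × 0.16 = 9.92
  Reading responses 100 × 0.14 = 14
  Reflections 54.5 × 0.14 = 7.63
  Written exam 82 × 0.06 = 4.92
  Essays 100 × 0.19 = 19
Sum = 78.07
78.07 is ≥ 78 and < 81 → C+

C+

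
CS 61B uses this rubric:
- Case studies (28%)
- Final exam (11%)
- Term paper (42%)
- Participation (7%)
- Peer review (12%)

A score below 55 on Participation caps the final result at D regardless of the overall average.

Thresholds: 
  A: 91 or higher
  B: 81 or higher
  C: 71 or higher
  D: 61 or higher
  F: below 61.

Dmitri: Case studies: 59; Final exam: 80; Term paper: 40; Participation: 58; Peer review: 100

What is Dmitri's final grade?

F

Participation score 58 ≥ 55: minimum met.
Weighted total:
  Case studies 59 × 0.28 = 16.52
  Final exam 80 × 0.11 = 8.8
  Term paper 40 × 0.42 = 16.8
  Participation 58 × 0.07 = 4.06
  Peer review 100 × 0.12 = 12
Sum = 58.18
58.18 < 61 → F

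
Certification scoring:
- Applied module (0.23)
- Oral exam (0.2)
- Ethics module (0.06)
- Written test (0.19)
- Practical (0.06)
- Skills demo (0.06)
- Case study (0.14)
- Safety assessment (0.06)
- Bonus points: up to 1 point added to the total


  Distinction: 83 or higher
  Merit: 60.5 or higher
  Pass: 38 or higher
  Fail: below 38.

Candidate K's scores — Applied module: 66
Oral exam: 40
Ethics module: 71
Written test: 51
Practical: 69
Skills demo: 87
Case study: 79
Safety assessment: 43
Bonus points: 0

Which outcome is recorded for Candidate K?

Weighted total:
  Applied module 66 × 0.23 = 15.18
  Oral exam 40 × 0.2 = 8
  Ethics module 71 × 0.06 = 4.26
  Written test 51 × 0.19 = 9.69
  Practical 69 × 0.06 = 4.14
  Skills demo 87 × 0.06 = 5.22
  Case study 79 × 0.14 = 11.06
  Safety assessment 43 × 0.06 = 2.58
Sum = 60.13
Bonus points: 60.13 + 0 = 60.13
60.13 is ≥ 38 and < 60.5 → Pass

Pass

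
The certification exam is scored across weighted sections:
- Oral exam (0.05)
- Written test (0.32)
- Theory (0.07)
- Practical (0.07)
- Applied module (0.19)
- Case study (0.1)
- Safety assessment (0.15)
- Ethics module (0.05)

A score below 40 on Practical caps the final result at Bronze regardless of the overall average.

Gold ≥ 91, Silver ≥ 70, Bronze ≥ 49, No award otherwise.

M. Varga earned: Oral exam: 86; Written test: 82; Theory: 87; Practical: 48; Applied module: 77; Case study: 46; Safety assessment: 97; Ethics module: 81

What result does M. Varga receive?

Silver

Practical score 48 ≥ 40: minimum met.
Weighted total:
  Oral exam 86 × 0.05 = 4.3
  Written test 82 × 0.32 = 26.24
  Theory 87 × 0.07 = 6.09
  Practical 48 × 0.07 = 3.36
  Applied module 77 × 0.19 = 14.63
  Case study 46 × 0.1 = 4.6
  Safety assessment 97 × 0.15 = 14.55
  Ethics module 81 × 0.05 = 4.05
Sum = 77.82
77.82 is ≥ 70 and < 91 → Silver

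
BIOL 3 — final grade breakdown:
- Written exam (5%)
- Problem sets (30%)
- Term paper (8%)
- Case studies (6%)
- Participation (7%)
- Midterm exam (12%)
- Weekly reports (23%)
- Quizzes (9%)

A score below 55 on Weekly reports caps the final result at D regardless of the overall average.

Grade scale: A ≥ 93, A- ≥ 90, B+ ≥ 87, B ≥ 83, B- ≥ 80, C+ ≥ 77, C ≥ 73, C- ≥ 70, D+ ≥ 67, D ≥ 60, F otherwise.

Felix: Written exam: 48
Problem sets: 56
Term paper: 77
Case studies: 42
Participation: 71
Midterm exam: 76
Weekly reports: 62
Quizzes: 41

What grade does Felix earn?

F

Weekly reports score 62 ≥ 55: minimum met.
Weighted total:
  Written exam 48 × 0.05 = 2.4
  Problem sets 56 × 0.3 = 16.8
  Term paper 77 × 0.08 = 6.16
  Case studies 42 × 0.06 = 2.52
  Participation 71 × 0.07 = 4.97
  Midterm exam 76 × 0.12 = 9.12
  Weekly reports 62 × 0.23 = 14.26
  Quizzes 41 × 0.09 = 3.69
Sum = 59.92
59.92 < 60 → F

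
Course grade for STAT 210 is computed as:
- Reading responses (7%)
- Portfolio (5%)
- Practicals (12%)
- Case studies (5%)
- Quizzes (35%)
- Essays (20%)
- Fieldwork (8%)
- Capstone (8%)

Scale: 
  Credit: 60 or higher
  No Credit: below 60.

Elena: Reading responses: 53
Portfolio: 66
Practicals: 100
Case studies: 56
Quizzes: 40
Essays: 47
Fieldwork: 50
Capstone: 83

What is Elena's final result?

Weighted total:
  Reading responses 53 × 0.07 = 3.71
  Portfolio 66 × 0.05 = 3.3
  Practicals 100 × 0.12 = 12
  Case studies 56 × 0.05 = 2.8
  Quizzes 40 × 0.35 = 14
  Essays 47 × 0.2 = 9.4
  Fieldwork 50 × 0.08 = 4
  Capstone 83 × 0.08 = 6.64
Sum = 55.85
55.85 < 60 → No Credit

No Credit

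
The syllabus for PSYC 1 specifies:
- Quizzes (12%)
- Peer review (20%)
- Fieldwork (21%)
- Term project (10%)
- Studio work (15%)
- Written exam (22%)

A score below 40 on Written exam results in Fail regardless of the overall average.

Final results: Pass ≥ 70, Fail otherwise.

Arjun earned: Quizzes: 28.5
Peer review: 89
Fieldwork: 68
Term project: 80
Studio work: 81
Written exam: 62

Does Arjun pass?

Fail

Written exam score 62 ≥ 40: minimum met.
Weighted total:
  Quizzes 28.5 × 0.12 = 3.42
  Peer review 89 × 0.2 = 17.8
  Fieldwork 68 × 0.21 = 14.28
  Term project 80 × 0.1 = 8
  Studio work 81 × 0.15 = 12.15
  Written exam 62 × 0.22 = 13.64
Sum = 69.29
69.29 < 70 → Fail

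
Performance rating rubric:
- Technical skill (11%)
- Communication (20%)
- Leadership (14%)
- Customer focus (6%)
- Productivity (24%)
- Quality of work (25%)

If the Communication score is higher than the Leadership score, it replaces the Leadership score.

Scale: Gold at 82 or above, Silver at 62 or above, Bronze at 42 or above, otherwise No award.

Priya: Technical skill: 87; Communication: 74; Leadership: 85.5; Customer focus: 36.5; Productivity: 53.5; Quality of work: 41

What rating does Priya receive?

Communication (74) ≤ Leadership (85.5), so Leadership stays at 85.5.
Weighted total:
  Technical skill 87 × 0.11 = 9.57
  Communication 74 × 0.2 = 14.8
  Leadership 85.5 × 0.14 = 11.97
  Customer focus 36.5 × 0.06 = 2.19
  Productivity 53.5 × 0.24 = 12.84
  Quality of work 41 × 0.25 = 10.25
Sum = 61.62
61.62 is ≥ 42 and < 62 → Bronze

Bronze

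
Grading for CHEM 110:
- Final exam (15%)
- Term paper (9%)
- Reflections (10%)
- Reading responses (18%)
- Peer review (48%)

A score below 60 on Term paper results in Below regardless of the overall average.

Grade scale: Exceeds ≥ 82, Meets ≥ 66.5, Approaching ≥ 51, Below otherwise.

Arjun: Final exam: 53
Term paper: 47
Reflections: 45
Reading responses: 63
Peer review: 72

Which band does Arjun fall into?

Term paper score 47 < 60: minimum not met.
Weighted total:
  Final exam 53 × 0.15 = 7.95
  Term paper 47 × 0.09 = 4.23
  Reflections 45 × 0.1 = 4.5
  Reading responses 63 × 0.18 = 11.34
  Peer review 72 × 0.48 = 34.56
Sum = 62.58
Because the Term paper minimum was not met, the result is Below.

Below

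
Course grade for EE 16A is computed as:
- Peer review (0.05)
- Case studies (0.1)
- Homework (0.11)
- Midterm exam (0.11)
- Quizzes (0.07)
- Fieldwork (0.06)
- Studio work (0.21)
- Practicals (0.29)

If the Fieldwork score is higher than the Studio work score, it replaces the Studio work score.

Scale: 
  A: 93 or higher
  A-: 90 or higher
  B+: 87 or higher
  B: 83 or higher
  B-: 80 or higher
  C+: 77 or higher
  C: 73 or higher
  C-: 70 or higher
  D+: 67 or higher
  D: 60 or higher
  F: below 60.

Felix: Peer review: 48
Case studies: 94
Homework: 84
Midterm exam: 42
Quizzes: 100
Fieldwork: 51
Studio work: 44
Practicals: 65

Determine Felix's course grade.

Fieldwork (51) > Studio work (44), so Studio work counts as 51.
Weighted total:
  Peer review 48 × 0.05 = 2.4
  Case studies 94 × 0.1 = 9.4
  Homework 84 × 0.11 = 9.24
  Midterm exam 42 × 0.11 = 4.62
  Quizzes 100 × 0.07 = 7
  Fieldwork 51 × 0.06 = 3.06
  Studio work 51 × 0.21 = 10.71
  Practicals 65 × 0.29 = 18.85
Sum = 65.28
65.28 is ≥ 60 and < 67 → D

D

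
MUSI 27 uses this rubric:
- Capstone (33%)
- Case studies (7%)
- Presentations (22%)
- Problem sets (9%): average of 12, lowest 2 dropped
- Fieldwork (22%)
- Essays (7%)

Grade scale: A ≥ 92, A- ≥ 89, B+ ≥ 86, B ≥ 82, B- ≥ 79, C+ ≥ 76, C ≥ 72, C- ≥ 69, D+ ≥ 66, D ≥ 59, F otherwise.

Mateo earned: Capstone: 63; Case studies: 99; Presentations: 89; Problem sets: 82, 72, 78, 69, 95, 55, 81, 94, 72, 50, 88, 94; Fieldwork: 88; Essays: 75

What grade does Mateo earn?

B-

Problem sets: drop 50, 55 → average of remaining 10 = 825/10 = 82.5
Weighted total:
  Capstone 63 × 0.33 = 20.79
  Case studies 99 × 0.07 = 6.93
  Presentations 89 × 0.22 = 19.58
  Problem sets 82.5 × 0.09 = 7.425
  Fieldwork 88 × 0.22 = 19.36
  Essays 75 × 0.07 = 5.25
Sum = 79.335
79.335 is ≥ 79 and < 82 → B-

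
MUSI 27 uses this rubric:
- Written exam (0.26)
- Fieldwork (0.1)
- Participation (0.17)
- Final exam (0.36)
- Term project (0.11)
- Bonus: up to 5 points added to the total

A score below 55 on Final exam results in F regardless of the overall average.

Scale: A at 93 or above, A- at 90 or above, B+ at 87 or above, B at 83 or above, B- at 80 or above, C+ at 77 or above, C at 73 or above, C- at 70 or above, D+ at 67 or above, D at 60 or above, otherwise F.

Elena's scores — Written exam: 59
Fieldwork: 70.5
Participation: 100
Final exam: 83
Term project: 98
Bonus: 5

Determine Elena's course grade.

B

Final exam score 83 ≥ 55: minimum met.
Weighted total:
  Written exam 59 × 0.26 = 15.34
  Fieldwork 70.5 × 0.1 = 7.05
  Participation 100 × 0.17 = 17
  Final exam 83 × 0.36 = 29.88
  Term project 98 × 0.11 = 10.78
Sum = 80.05
Bonus: 80.05 + 5 = 85.05
85.05 is ≥ 83 and < 87 → B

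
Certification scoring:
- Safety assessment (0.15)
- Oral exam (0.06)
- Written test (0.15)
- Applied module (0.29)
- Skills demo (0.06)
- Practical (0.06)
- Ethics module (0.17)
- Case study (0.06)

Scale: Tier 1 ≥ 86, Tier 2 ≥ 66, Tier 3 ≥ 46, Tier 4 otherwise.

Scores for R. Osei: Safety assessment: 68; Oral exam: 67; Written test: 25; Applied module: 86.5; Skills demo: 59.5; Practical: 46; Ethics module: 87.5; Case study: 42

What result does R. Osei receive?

Tier 2

Weighted total:
  Safety assessment 68 × 0.15 = 10.2
  Oral exam 67 × 0.06 = 4.02
  Written test 25 × 0.15 = 3.75
  Applied module 86.5 × 0.29 = 25.085
  Skills demo 59.5 × 0.06 = 3.57
  Practical 46 × 0.06 = 2.76
  Ethics module 87.5 × 0.17 = 14.875
  Case study 42 × 0.06 = 2.52
Sum = 66.78
66.78 is ≥ 66 and < 86 → Tier 2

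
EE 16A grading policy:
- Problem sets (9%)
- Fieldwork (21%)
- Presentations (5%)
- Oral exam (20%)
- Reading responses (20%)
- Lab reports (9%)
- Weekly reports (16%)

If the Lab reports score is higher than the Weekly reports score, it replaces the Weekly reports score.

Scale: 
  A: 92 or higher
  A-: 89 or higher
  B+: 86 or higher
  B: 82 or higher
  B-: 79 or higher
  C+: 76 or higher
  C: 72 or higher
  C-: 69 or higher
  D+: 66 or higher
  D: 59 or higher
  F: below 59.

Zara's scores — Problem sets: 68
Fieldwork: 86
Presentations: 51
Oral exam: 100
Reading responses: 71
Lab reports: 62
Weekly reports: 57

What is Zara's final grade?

C+

Lab reports (62) > Weekly reports (57), so Weekly reports counts as 62.
Weighted total:
  Problem sets 68 × 0.09 = 6.12
  Fieldwork 86 × 0.21 = 18.06
  Presentations 51 × 0.05 = 2.55
  Oral exam 100 × 0.2 = 20
  Reading responses 71 × 0.2 = 14.2
  Lab reports 62 × 0.09 = 5.58
  Weekly reports 62 × 0.16 = 9.92
Sum = 76.43
76.43 is ≥ 76 and < 79 → C+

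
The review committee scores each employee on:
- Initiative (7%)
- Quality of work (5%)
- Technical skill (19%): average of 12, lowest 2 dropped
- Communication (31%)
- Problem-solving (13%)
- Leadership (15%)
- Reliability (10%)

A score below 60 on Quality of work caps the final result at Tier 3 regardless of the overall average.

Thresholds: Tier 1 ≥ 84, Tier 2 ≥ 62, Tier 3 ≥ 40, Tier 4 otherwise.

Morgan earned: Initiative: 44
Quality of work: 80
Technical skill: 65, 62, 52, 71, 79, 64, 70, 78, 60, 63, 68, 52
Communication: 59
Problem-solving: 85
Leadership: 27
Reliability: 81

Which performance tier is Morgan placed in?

Tier 3

Technical skill: drop 52, 52 → average of remaining 10 = 680/10 = 68
Quality of work score 80 ≥ 60: minimum met.
Weighted total:
  Initiative 44 × 0.07 = 3.08
  Quality of work 80 × 0.05 = 4
  Technical skill 68 × 0.19 = 12.92
  Communication 59 × 0.31 = 18.29
  Problem-solving 85 × 0.13 = 11.05
  Leadership 27 × 0.15 = 4.05
  Reliability 81 × 0.1 = 8.1
Sum = 61.49
61.49 is ≥ 40 and < 62 → Tier 3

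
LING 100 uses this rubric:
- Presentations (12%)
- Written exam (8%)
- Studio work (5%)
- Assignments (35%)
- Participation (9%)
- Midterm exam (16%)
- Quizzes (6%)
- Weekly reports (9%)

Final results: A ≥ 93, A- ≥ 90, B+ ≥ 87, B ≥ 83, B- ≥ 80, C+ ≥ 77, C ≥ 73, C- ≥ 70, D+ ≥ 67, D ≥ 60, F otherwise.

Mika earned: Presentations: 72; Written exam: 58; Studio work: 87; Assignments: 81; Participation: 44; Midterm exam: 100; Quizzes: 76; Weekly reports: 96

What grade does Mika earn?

C+

Weighted total:
  Presentations 72 × 0.12 = 8.64
  Written exam 58 × 0.08 = 4.64
  Studio work 87 × 0.05 = 4.35
  Assignments 81 × 0.35 = 28.35
  Participation 44 × 0.09 = 3.96
  Midterm exam 100 × 0.16 = 16
  Quizzes 76 × 0.06 = 4.56
  Weekly reports 96 × 0.09 = 8.64
Sum = 79.14
79.14 is ≥ 77 and < 80 → C+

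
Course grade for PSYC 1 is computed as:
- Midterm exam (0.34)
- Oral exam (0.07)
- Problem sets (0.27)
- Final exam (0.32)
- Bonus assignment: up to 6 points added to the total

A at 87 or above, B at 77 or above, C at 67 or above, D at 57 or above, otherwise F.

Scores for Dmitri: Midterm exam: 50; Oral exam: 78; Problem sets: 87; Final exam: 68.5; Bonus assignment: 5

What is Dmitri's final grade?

C

Weighted total:
  Midterm exam 50 × 0.34 = 17
  Oral exam 78 × 0.07 = 5.46
  Problem sets 87 × 0.27 = 23.49
  Final exam 68.5 × 0.32 = 21.92
Sum = 67.87
Bonus assignment: 67.87 + 5 = 72.87
72.87 is ≥ 67 and < 77 → C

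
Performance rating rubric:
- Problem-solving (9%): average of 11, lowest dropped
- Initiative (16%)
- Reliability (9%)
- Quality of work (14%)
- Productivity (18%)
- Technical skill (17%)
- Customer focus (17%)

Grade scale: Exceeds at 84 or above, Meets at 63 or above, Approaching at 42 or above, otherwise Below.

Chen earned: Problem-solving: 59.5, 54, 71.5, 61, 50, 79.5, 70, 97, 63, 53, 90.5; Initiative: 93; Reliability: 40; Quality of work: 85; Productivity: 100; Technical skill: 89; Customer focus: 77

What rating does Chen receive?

Meets

Problem-solving: drop 50 → average of remaining 10 = 699/10 = 69.9
Weighted total:
  Problem-solving 69.9 × 0.09 = 6.291
  Initiative 93 × 0.16 = 14.88
  Reliability 40 × 0.09 = 3.6
  Quality of work 85 × 0.14 = 11.9
  Productivity 100 × 0.18 = 18
  Technical skill 89 × 0.17 = 15.13
  Customer focus 77 × 0.17 = 13.09
Sum = 82.891
82.891 is ≥ 63 and < 84 → Meets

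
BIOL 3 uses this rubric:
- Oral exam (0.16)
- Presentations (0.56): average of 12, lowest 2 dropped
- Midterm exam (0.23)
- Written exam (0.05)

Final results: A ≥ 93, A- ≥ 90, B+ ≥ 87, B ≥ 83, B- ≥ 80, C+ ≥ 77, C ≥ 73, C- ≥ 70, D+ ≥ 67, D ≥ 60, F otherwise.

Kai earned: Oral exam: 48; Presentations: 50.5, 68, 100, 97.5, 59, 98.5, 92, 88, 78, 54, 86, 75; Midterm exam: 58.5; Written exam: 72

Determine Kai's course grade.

C-

Presentations: drop 50.5, 54 → average of remaining 10 = 842/10 = 84.2
Weighted total:
  Oral exam 48 × 0.16 = 7.68
  Presentations 84.2 × 0.56 = 47.152
  Midterm exam 58.5 × 0.23 = 13.455
  Written exam 72 × 0.05 = 3.6
Sum = 71.887
71.887 is ≥ 70 and < 73 → C-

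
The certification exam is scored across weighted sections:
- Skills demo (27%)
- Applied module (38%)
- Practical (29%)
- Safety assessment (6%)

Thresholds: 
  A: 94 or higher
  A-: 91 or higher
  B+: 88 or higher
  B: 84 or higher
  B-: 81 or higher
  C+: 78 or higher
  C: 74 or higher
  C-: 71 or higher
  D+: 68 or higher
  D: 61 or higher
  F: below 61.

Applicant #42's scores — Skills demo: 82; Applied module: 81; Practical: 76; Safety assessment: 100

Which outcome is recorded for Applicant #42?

Weighted total:
  Skills demo 82 × 0.27 = 22.14
  Applied module 81 × 0.38 = 30.78
  Practical 76 × 0.29 = 22.04
  Safety assessment 100 × 0.06 = 6
Sum = 80.96
80.96 is ≥ 78 and < 81 → C+

C+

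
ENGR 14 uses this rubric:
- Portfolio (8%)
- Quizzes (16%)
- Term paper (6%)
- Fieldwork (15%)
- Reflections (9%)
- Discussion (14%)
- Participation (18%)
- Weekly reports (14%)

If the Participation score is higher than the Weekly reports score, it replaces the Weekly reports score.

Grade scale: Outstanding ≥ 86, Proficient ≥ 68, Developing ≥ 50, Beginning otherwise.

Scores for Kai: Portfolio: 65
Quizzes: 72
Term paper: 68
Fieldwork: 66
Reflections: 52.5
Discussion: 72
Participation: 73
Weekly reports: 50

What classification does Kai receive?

Proficient

Participation (73) > Weekly reports (50), so Weekly reports counts as 73.
Weighted total:
  Portfolio 65 × 0.08 = 5.2
  Quizzes 72 × 0.16 = 11.52
  Term paper 68 × 0.06 = 4.08
  Fieldwork 66 × 0.15 = 9.9
  Reflections 52.5 × 0.09 = 4.725
  Discussion 72 × 0.14 = 10.08
  Participation 73 × 0.18 = 13.14
  Weekly reports 73 × 0.14 = 10.22
Sum = 68.865
68.865 is ≥ 68 and < 86 → Proficient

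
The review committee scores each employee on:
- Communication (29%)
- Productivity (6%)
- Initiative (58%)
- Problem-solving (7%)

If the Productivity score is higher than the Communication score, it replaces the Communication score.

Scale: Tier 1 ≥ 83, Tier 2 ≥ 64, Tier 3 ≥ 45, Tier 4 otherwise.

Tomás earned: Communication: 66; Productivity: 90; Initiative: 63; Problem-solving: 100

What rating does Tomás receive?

Productivity (90) > Communication (66), so Communication counts as 90.
Weighted total:
  Communication 90 × 0.29 = 26.1
  Productivity 90 × 0.06 = 5.4
  Initiative 63 × 0.58 = 36.54
  Problem-solving 100 × 0.07 = 7
Sum = 75.04
75.04 is ≥ 64 and < 83 → Tier 2

Tier 2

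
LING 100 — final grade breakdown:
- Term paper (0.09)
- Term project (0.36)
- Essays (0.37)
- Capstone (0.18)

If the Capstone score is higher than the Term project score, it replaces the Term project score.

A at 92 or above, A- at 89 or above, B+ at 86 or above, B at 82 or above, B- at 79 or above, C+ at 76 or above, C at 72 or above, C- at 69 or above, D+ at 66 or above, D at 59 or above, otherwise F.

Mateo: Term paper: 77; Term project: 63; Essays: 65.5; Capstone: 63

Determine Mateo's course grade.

Capstone (63) ≤ Term project (63), so Term project stays at 63.
Weighted total:
  Term paper 77 × 0.09 = 6.93
  Term project 63 × 0.36 = 22.68
  Essays 65.5 × 0.37 = 24.235
  Capstone 63 × 0.18 = 11.34
Sum = 65.185
65.185 is ≥ 59 and < 66 → D

D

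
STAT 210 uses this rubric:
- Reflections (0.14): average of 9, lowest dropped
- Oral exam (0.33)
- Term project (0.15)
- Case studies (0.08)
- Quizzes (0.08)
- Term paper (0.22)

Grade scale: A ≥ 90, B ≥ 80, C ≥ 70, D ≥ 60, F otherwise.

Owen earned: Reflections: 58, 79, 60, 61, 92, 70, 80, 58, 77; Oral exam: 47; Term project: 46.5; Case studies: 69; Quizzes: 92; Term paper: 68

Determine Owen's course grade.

Reflections: drop 58 → average of remaining 8 = 577/8 = 72.125
Weighted total:
  Reflections 72.125 × 0.14 = 10.0975
  Oral exam 47 × 0.33 = 15.51
  Term project 46.5 × 0.15 = 6.975
  Case studies 69 × 0.08 = 5.52
  Quizzes 92 × 0.08 = 7.36
  Term paper 68 × 0.22 = 14.96
Sum = 60.4225
60.4225 is ≥ 60 and < 70 → D

D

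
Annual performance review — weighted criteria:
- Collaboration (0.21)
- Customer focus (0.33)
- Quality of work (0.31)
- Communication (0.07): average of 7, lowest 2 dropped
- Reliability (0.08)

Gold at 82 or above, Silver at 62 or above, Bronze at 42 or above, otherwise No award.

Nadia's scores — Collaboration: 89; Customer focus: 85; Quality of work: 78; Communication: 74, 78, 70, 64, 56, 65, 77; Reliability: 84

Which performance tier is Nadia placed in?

Communication: drop 56, 64 → average of remaining 5 = 364/5 = 72.8
Weighted total:
  Collaboration 89 × 0.21 = 18.69
  Customer focus 85 × 0.33 = 28.05
  Quality of work 78 × 0.31 = 24.18
  Communication 72.8 × 0.07 = 5.096
  Reliability 84 × 0.08 = 6.72
Sum = 82.736
82.736 ≥ 82 → Gold

Gold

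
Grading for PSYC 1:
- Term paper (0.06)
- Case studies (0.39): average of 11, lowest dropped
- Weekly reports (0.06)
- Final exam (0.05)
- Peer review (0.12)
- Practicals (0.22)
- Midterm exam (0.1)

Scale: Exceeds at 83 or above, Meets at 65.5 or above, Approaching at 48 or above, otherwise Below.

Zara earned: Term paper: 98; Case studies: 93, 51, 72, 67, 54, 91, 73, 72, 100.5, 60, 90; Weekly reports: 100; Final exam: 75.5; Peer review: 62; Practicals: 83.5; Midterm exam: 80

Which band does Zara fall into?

Case studies: drop 51 → average of remaining 10 = 772.5/10 = 77.25
Weighted total:
  Term paper 98 × 0.06 = 5.88
  Case studies 77.25 × 0.39 = 30.1275
  Weekly reports 100 × 0.06 = 6
  Final exam 75.5 × 0.05 = 3.775
  Peer review 62 × 0.12 = 7.44
  Practicals 83.5 × 0.22 = 18.37
  Midterm exam 80 × 0.1 = 8
Sum = 79.5925
79.5925 is ≥ 65.5 and < 83 → Meets

Meets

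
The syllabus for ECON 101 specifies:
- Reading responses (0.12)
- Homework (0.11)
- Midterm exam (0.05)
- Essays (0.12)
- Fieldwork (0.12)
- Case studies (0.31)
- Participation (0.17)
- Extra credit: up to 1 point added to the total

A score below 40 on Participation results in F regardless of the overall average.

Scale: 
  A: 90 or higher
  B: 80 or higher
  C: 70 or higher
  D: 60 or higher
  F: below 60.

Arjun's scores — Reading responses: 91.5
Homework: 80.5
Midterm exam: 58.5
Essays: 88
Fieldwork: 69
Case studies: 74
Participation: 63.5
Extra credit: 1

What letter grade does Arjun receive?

C

Participation score 63.5 ≥ 40: minimum met.
Weighted total:
  Reading responses 91.5 × 0.12 = 10.98
  Homework 80.5 × 0.11 = 8.855
  Midterm exam 58.5 × 0.05 = 2.925
  Essays 88 × 0.12 = 10.56
  Fieldwork 69 × 0.12 = 8.28
  Case studies 74 × 0.31 = 22.94
  Participation 63.5 × 0.17 = 10.795
Sum = 75.335
Extra credit: 75.335 + 1 = 76.335
76.335 is ≥ 70 and < 80 → C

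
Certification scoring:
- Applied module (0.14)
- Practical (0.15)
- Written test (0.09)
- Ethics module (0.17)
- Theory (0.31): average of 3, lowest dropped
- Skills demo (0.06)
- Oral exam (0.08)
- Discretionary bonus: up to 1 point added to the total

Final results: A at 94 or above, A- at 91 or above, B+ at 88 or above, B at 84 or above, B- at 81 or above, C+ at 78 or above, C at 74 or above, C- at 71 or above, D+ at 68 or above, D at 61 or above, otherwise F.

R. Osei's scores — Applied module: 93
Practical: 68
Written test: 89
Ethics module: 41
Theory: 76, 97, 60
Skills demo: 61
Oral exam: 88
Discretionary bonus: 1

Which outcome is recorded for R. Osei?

Theory: drop 60 → average of remaining 2 = 173/2 = 86.5
Weighted total:
  Applied module 93 × 0.14 = 13.02
  Practical 68 × 0.15 = 10.2
  Written test 89 × 0.09 = 8.01
  Ethics module 41 × 0.17 = 6.97
  Theory 86.5 × 0.31 = 26.815
  Skills demo 61 × 0.06 = 3.66
  Oral exam 88 × 0.08 = 7.04
Sum = 75.715
Discretionary bonus: 75.715 + 1 = 76.715
76.715 is ≥ 74 and < 78 → C

C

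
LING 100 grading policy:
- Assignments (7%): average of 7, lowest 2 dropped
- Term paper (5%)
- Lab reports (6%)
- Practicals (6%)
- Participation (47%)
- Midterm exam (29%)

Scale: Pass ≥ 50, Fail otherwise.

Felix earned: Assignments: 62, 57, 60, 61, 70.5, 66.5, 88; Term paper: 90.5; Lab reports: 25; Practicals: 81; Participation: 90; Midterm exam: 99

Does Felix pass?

Assignments: drop 57, 60 → average of remaining 5 = 348/5 = 69.6
Weighted total:
  Assignments 69.6 × 0.07 = 4.872
  Term paper 90.5 × 0.05 = 4.525
  Lab reports 25 × 0.06 = 1.5
  Practicals 81 × 0.06 = 4.86
  Participation 90 × 0.47 = 42.3
  Midterm exam 99 × 0.29 = 28.71
Sum = 86.767
86.767 ≥ 50 → Pass

Pass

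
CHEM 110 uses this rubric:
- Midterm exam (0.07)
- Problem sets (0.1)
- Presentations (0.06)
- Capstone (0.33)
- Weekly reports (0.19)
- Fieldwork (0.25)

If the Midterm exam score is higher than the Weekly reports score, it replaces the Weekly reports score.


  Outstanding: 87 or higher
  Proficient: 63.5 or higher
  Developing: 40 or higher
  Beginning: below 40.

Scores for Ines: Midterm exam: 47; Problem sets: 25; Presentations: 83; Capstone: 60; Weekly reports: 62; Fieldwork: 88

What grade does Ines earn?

Proficient

Midterm exam (47) ≤ Weekly reports (62), so Weekly reports stays at 62.
Weighted total:
  Midterm exam 47 × 0.07 = 3.29
  Problem sets 25 × 0.1 = 2.5
  Presentations 83 × 0.06 = 4.98
  Capstone 60 × 0.33 = 19.8
  Weekly reports 62 × 0.19 = 11.78
  Fieldwork 88 × 0.25 = 22
Sum = 64.35
64.35 is ≥ 63.5 and < 87 → Proficient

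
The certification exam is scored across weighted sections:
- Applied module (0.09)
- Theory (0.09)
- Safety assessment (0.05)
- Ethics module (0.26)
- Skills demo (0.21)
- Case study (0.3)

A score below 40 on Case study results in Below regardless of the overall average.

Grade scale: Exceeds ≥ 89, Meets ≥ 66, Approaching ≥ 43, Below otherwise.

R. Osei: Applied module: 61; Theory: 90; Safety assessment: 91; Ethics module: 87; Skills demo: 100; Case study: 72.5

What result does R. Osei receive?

Case study score 72.5 ≥ 40: minimum met.
Weighted total:
  Applied module 61 × 0.09 = 5.49
  Theory 90 × 0.09 = 8.1
  Safety assessment 91 × 0.05 = 4.55
  Ethics module 87 × 0.26 = 22.62
  Skills demo 100 × 0.21 = 21
  Case study 72.5 × 0.3 = 21.75
Sum = 83.51
83.51 is ≥ 66 and < 89 → Meets

Meets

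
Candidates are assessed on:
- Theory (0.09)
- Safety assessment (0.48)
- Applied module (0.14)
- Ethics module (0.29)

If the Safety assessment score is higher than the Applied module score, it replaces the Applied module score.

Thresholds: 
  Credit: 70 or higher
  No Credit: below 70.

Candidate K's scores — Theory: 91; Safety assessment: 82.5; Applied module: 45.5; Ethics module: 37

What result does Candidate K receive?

Credit

Safety assessment (82.5) > Applied module (45.5), so Applied module counts as 82.5.
Weighted total:
  Theory 91 × 0.09 = 8.19
  Safety assessment 82.5 × 0.48 = 39.6
  Applied module 82.5 × 0.14 = 11.55
  Ethics module 37 × 0.29 = 10.73
Sum = 70.07
70.07 ≥ 70 → Credit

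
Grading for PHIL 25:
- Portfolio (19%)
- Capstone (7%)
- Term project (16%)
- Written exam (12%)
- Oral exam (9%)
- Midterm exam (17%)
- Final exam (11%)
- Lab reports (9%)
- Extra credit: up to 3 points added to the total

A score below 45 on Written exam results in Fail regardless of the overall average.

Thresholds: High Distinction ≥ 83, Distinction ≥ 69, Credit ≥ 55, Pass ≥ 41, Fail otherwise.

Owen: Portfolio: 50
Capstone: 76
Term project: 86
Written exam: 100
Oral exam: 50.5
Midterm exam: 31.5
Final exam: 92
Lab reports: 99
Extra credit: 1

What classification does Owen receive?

Written exam score 100 ≥ 45: minimum met.
Weighted total:
  Portfolio 50 × 0.19 = 9.5
  Capstone 76 × 0.07 = 5.32
  Term project 86 × 0.16 = 13.76
  Written exam 100 × 0.12 = 12
  Oral exam 50.5 × 0.09 = 4.545
  Midterm exam 31.5 × 0.17 = 5.355
  Final exam 92 × 0.11 = 10.12
  Lab reports 99 × 0.09 = 8.91
Sum = 69.51
Extra credit: 69.51 + 1 = 70.51
70.51 is ≥ 69 and < 83 → Distinction

Distinction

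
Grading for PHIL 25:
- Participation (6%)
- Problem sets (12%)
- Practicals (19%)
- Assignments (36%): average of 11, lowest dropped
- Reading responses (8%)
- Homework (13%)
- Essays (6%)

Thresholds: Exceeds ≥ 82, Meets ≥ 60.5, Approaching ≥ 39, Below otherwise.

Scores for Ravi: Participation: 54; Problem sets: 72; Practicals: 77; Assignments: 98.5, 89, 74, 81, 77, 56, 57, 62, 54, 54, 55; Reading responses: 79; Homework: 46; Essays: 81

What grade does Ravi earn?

Meets

Assignments: drop 54 → average of remaining 10 = 703.5/10 = 70.35
Weighted total:
  Participation 54 × 0.06 = 3.24
  Problem sets 72 × 0.12 = 8.64
  Practicals 77 × 0.19 = 14.63
  Assignments 70.35 × 0.36 = 25.326
  Reading responses 79 × 0.08 = 6.32
  Homework 46 × 0.13 = 5.98
  Essays 81 × 0.06 = 4.86
Sum = 68.996
68.996 is ≥ 60.5 and < 82 → Meets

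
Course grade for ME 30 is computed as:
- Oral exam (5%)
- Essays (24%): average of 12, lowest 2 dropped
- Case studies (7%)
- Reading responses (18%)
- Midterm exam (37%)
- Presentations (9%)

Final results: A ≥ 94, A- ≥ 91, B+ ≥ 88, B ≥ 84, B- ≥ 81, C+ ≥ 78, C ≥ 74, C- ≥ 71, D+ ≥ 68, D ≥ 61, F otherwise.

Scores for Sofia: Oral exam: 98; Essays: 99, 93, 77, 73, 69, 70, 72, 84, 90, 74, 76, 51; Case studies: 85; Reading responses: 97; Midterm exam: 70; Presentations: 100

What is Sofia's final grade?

B-

Essays: drop 51, 69 → average of remaining 10 = 808/10 = 80.8
Weighted total:
  Oral exam 98 × 0.05 = 4.9
  Essays 80.8 × 0.24 = 19.392
  Case studies 85 × 0.07 = 5.95
  Reading responses 97 × 0.18 = 17.46
  Midterm exam 70 × 0.37 = 25.9
  Presentations 100 × 0.09 = 9
Sum = 82.602
82.602 is ≥ 81 and < 84 → B-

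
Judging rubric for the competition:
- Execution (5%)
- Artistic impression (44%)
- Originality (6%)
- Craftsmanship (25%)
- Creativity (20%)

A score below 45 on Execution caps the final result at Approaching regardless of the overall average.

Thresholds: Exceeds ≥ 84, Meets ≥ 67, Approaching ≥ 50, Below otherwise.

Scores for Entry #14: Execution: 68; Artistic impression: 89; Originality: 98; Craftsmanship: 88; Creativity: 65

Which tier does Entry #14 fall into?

Execution score 68 ≥ 45: minimum met.
Weighted total:
  Execution 68 × 0.05 = 3.4
  Artistic impression 89 × 0.44 = 39.16
  Originality 98 × 0.06 = 5.88
  Craftsmanship 88 × 0.25 = 22
  Creativity 65 × 0.2 = 13
Sum = 83.44
83.44 is ≥ 67 and < 84 → Meets

Meets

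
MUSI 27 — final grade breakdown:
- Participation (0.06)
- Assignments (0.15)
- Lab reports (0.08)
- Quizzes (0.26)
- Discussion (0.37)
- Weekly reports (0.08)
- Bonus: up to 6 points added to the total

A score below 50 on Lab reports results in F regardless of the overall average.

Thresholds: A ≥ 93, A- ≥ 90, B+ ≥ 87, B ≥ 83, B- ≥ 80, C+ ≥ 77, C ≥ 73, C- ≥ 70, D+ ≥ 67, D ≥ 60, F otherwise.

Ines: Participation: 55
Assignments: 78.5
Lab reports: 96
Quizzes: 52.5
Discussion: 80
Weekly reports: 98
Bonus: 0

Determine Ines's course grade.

Lab reports score 96 ≥ 50: minimum met.
Weighted total:
  Participation 55 × 0.06 = 3.3
  Assignments 78.5 × 0.15 = 11.775
  Lab reports 96 × 0.08 = 7.68
  Quizzes 52.5 × 0.26 = 13.65
  Discussion 80 × 0.37 = 29.6
  Weekly reports 98 × 0.08 = 7.84
Sum = 73.845
Bonus: 73.845 + 0 = 73.845
73.845 is ≥ 73 and < 77 → C

C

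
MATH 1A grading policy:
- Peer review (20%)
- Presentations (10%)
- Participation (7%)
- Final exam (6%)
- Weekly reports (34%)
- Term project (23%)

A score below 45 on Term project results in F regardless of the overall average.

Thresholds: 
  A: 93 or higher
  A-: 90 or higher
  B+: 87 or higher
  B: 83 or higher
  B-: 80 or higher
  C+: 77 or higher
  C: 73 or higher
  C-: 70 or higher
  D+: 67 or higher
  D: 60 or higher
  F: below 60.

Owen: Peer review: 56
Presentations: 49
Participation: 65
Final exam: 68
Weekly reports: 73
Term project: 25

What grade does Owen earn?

Term project score 25 < 45: minimum not met.
Weighted total:
  Peer review 56 × 0.2 = 11.2
  Presentations 49 × 0.1 = 4.9
  Participation 65 × 0.07 = 4.55
  Final exam 68 × 0.06 = 4.08
  Weekly reports 73 × 0.34 = 24.82
  Term project 25 × 0.23 = 5.75
Sum = 55.3
Because the Term project minimum was not met, the result is F.

F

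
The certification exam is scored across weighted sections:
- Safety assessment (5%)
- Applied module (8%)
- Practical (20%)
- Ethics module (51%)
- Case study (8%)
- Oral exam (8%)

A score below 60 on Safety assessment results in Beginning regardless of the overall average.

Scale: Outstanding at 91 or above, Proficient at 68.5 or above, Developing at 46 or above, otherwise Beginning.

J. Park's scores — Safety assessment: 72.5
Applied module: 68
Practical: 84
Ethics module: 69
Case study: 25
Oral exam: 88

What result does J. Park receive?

Proficient

Safety assessment score 72.5 ≥ 60: minimum met.
Weighted total:
  Safety assessment 72.5 × 0.05 = 3.625
  Applied module 68 × 0.08 = 5.44
  Practical 84 × 0.2 = 16.8
  Ethics module 69 × 0.51 = 35.19
  Case study 25 × 0.08 = 2
  Oral exam 88 × 0.08 = 7.04
Sum = 70.095
70.095 is ≥ 68.5 and < 91 → Proficient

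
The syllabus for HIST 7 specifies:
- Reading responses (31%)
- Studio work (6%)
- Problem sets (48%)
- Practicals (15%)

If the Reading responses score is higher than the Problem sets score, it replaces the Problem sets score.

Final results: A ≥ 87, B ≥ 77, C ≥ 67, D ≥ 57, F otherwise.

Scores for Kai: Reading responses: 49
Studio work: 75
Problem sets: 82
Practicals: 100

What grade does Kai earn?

C

Reading responses (49) ≤ Problem sets (82), so Problem sets stays at 82.
Weighted total:
  Reading responses 49 × 0.31 = 15.19
  Studio work 75 × 0.06 = 4.5
  Problem sets 82 × 0.48 = 39.36
  Practicals 100 × 0.15 = 15
Sum = 74.05
74.05 is ≥ 67 and < 77 → C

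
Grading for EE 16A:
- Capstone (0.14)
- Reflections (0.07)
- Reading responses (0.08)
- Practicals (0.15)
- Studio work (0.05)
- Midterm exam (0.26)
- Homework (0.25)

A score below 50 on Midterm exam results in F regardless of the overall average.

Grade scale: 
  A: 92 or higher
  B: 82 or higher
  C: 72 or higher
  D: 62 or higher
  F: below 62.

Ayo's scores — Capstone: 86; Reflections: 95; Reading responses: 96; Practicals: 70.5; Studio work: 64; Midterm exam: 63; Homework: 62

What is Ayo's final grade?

C

Midterm exam score 63 ≥ 50: minimum met.
Weighted total:
  Capstone 86 × 0.14 = 12.04
  Reflections 95 × 0.07 = 6.65
  Reading responses 96 × 0.08 = 7.68
  Practicals 70.5 × 0.15 = 10.575
  Studio work 64 × 0.05 = 3.2
  Midterm exam 63 × 0.26 = 16.38
  Homework 62 × 0.25 = 15.5
Sum = 72.025
72.025 is ≥ 72 and < 82 → C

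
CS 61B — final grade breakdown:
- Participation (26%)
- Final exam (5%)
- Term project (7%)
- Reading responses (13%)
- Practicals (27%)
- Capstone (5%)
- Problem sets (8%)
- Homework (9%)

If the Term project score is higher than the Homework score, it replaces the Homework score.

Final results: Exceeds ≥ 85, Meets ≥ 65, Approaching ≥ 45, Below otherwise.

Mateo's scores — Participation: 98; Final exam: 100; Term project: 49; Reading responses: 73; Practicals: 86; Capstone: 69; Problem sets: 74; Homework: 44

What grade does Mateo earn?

Term project (49) > Homework (44), so Homework counts as 49.
Weighted total:
  Participation 98 × 0.26 = 25.48
  Final exam 100 × 0.05 = 5
  Term project 49 × 0.07 = 3.43
  Reading responses 73 × 0.13 = 9.49
  Practicals 86 × 0.27 = 23.22
  Capstone 69 × 0.05 = 3.45
  Problem sets 74 × 0.08 = 5.92
  Homework 49 × 0.09 = 4.41
Sum = 80.4
80.4 is ≥ 65 and < 85 → Meets

Meets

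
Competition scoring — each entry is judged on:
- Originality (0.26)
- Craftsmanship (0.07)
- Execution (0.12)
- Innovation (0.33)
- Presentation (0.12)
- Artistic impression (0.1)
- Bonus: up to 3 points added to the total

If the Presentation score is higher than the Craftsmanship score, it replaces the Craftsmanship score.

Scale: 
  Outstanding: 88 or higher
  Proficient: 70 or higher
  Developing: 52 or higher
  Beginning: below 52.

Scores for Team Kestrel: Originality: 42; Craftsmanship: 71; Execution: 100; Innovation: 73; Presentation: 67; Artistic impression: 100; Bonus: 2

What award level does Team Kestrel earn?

Proficient

Presentation (67) ≤ Craftsmanship (71), so Craftsmanship stays at 71.
Weighted total:
  Originality 42 × 0.26 = 10.92
  Craftsmanship 71 × 0.07 = 4.97
  Execution 100 × 0.12 = 12
  Innovation 73 × 0.33 = 24.09
  Presentation 67 × 0.12 = 8.04
  Artistic impression 100 × 0.1 = 10
Sum = 70.02
Bonus: 70.02 + 2 = 72.02
72.02 is ≥ 70 and < 88 → Proficient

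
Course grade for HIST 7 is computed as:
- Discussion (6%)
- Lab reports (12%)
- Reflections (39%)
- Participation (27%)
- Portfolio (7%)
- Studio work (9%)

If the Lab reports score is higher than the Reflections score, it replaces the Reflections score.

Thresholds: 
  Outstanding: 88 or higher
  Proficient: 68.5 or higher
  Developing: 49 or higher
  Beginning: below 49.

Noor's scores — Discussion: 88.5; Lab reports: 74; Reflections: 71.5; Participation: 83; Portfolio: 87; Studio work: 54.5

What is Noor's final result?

Lab reports (74) > Reflections (71.5), so Reflections counts as 74.
Weighted total:
  Discussion 88.5 × 0.06 = 5.31
  Lab reports 74 × 0.12 = 8.88
  Reflections 74 × 0.39 = 28.86
  Participation 83 × 0.27 = 22.41
  Portfolio 87 × 0.07 = 6.09
  Studio work 54.5 × 0.09 = 4.905
Sum = 76.455
76.455 is ≥ 68.5 and < 88 → Proficient

Proficient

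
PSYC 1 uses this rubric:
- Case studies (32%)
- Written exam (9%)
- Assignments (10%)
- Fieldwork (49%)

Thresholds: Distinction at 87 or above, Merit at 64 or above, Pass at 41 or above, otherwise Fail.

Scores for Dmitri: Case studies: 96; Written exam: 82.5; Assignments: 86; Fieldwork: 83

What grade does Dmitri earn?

Weighted total:
  Case studies 96 × 0.32 = 30.72
  Written exam 82.5 × 0.09 = 7.425
  Assignments 86 × 0.1 = 8.6
  Fieldwork 83 × 0.49 = 40.67
Sum = 87.415
87.415 ≥ 87 → Distinction

Distinction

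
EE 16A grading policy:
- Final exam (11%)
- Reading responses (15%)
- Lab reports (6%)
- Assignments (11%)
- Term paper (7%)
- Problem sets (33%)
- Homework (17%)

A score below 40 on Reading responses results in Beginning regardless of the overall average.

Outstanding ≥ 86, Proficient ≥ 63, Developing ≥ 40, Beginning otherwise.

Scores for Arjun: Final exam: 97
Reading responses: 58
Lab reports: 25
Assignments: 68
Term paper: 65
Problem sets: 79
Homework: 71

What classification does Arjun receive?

Proficient

Reading responses score 58 ≥ 40: minimum met.
Weighted total:
  Final exam 97 × 0.11 = 10.67
  Reading responses 58 × 0.15 = 8.7
  Lab reports 25 × 0.06 = 1.5
  Assignments 68 × 0.11 = 7.48
  Term paper 65 × 0.07 = 4.55
  Problem sets 79 × 0.33 = 26.07
  Homework 71 × 0.17 = 12.07
Sum = 71.04
71.04 is ≥ 63 and < 86 → Proficient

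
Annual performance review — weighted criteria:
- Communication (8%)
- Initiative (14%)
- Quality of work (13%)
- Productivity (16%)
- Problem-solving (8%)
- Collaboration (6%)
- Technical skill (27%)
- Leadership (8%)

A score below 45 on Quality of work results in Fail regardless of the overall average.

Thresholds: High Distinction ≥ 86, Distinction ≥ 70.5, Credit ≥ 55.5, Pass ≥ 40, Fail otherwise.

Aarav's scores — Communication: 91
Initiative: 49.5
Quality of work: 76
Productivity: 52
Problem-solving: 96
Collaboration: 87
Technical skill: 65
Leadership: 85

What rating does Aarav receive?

Quality of work score 76 ≥ 45: minimum met.
Weighted total:
  Communication 91 × 0.08 = 7.28
  Initiative 49.5 × 0.14 = 6.93
  Quality of work 76 × 0.13 = 9.88
  Productivity 52 × 0.16 = 8.32
  Problem-solving 96 × 0.08 = 7.68
  Collaboration 87 × 0.06 = 5.22
  Technical skill 65 × 0.27 = 17.55
  Leadership 85 × 0.08 = 6.8
Sum = 69.66
69.66 is ≥ 55.5 and < 70.5 → Credit

Credit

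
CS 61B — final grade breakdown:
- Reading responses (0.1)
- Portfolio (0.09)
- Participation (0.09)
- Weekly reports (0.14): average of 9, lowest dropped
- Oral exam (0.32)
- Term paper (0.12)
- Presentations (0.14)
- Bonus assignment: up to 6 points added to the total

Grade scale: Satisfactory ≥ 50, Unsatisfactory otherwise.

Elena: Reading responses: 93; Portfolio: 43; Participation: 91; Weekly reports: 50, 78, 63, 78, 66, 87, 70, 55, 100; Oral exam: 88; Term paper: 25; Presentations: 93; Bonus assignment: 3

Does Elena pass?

Satisfactory

Weekly reports: drop 50 → average of remaining 8 = 597/8 = 74.625
Weighted total:
  Reading responses 93 × 0.1 = 9.3
  Portfolio 43 × 0.09 = 3.87
  Participation 91 × 0.09 = 8.19
  Weekly reports 74.625 × 0.14 = 10.4475
  Oral exam 88 × 0.32 = 28.16
  Term paper 25 × 0.12 = 3
  Presentations 93 × 0.14 = 13.02
Sum = 75.9875
Bonus assignment: 75.9875 + 3 = 78.9875
78.9875 ≥ 50 → Satisfactory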